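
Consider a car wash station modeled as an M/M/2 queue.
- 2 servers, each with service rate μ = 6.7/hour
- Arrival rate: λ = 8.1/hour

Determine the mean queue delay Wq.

Traffic intensity: ρ = λ/(cμ) = 8.1/(2×6.7) = 0.6045
Since ρ = 0.6045 < 1, system is stable.
Offered load a = λ/μ = cρ = 8.1/6.7 = 1.2090
P₀ = [ Σₙ₌₀^1 aⁿ/n! + a^2/(2!(1-ρ)) ]⁻¹
Σ = a^0/0! + a^1/1! = 1.0000 + 1.2090 = 2.2090
a^2/(2!(1-ρ)) = 1.46157/(2 × 0.395522) = 1.8476
P₀ = 1/(2.2090 + 1.8476) = 0.2465
Lq = P₀·a^2·ρ / (2!(1-ρ)²) = 0.24651 × 1.4616 × 0.60448 / (2 × 0.15644) = 0.6961
Wq = Lq/λ = 0.6961/8.1 = 0.08594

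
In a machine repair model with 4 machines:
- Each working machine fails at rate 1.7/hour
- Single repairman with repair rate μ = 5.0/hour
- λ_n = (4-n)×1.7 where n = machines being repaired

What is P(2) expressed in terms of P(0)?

P(2)/P(0) = ∏_{i=0}^{2-1} λ_i/μ_{i+1}
= (4-0)×1.7/5.0 × (4-1)×1.7/5.0
= 1.3872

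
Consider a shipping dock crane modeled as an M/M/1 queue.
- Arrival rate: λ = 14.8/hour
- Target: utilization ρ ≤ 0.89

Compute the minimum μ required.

ρ = λ/μ, so μ = λ/ρ
μ ≥ 14.8/0.89 = 16.6292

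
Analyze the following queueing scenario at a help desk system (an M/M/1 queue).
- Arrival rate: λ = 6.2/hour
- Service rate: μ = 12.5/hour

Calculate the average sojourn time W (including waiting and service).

First, compute utilization: ρ = λ/μ = 6.2/12.5 = 0.4960
For M/M/1: W = 1/(μ-λ)
W = 1/(12.5-6.2) = 1/6.30
W = 0.1587 hours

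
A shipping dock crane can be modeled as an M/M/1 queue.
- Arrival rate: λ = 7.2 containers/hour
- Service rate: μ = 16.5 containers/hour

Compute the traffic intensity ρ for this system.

Server utilization: ρ = λ/μ
ρ = 7.2/16.5 = 0.4364
The server is busy 43.64% of the time.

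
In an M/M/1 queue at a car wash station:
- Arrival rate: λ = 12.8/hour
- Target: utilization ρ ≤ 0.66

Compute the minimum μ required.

ρ = λ/μ, so μ = λ/ρ
μ ≥ 12.8/0.66 = 19.3939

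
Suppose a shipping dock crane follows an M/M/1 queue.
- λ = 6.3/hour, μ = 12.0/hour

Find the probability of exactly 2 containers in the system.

ρ = λ/μ = 6.3/12.0 = 0.5250
P(n) = (1-ρ)ρⁿ
P(2) = (1-0.5250) × 0.5250^2
P(2) = 0.4750 × 0.2756
P(2) = 0.1309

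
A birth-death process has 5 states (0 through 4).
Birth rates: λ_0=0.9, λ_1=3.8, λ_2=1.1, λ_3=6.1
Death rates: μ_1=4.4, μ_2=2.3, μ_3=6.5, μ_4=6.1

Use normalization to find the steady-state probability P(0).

Ratios P(n)/P(0) = (λ₀···λₙ₋₁)/(μ₁···μₙ):
P(1)/P(0) = (0.9)/(4.4) = 0.20455
P(2)/P(0) = (0.9×3.8)/(4.4×2.3) = 0.33794
P(3)/P(0) = (0.9×3.8×1.1)/(4.4×2.3×6.5) = 0.057191
P(4)/P(0) = (0.9×3.8×1.1×6.1)/(4.4×2.3×6.5×6.1) = 0.057191

Normalization: ∑ P(n) = 1
P(0) × (1.0000 + 0.20455 + 0.33794 + 0.057191 + 0.057191) = 1
P(0) × 1.6569 = 1
P(0) = 1/1.6569 = 0.6035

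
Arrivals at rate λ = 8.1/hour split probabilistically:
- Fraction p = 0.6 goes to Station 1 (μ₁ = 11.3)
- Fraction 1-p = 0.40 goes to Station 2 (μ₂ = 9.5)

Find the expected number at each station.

Effective rates: λ₁ = 8.1×0.6 = 4.86, λ₂ = 8.1×0.40 = 3.24
Station 1: ρ₁ = 4.86/11.3 = 0.4301, L₁ = ρ₁/(1-ρ₁) = 0.4301/(1-0.4301) = 0.7547
Station 2: ρ₂ = 3.24/9.5 = 0.34105, L₂ = ρ₂/(1-ρ₂) = 0.34105/(1-0.34105) = 0.5176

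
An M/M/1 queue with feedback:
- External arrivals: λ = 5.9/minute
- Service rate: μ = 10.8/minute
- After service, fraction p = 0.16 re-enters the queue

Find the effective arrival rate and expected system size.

Effective arrival rate: λ_eff = λ/(1-p) = 5.9/(1-0.16) = 5.9/0.84 = 7.0238
ρ = λ_eff/μ = 7.0238/10.8 = 0.65035
L = ρ/(1-ρ) = 0.65035/(1-0.65035) = 1.8600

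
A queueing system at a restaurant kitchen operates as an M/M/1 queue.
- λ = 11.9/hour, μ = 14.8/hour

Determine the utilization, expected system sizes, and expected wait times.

Step 1: ρ = λ/μ = 11.9/14.8 = 0.8041
Step 2: L = λ/(μ-λ) = 11.9/2.90 = 4.1034
Step 3: Lq = λ²/(μ(μ-λ)) = 141.61/(14.8×2.90) = 3.2994
Step 4: W = 1/(μ-λ) = 1/2.90 = 0.3448276
Step 5: Wq = λ/(μ(μ-λ)) = 11.9/(14.8×2.90) = 0.2773
Step 6: P(0) = 1-ρ = 0.1959
Verify: L = λW = 11.9×0.3448276 = 4.1034 ✔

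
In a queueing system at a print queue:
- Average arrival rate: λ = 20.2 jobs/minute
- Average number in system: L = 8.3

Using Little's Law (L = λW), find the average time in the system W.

Little's Law: L = λW, so W = L/λ
W = 8.3/20.2 = 0.4109 minutes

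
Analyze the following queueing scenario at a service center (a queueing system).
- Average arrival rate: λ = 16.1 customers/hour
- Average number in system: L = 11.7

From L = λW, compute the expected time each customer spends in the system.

Little's Law: L = λW, so W = L/λ
W = 11.7/16.1 = 0.7267 hours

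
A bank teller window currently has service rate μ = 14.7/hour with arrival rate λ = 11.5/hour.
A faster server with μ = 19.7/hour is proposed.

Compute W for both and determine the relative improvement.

System 1: ρ₁ = 11.5/14.7 = 0.7823, W₁ = 1/(14.7-11.5) = 0.31250
System 2: ρ₂ = 11.5/19.7 = 0.5838, W₂ = 1/(19.7-11.5) = 0.12195
Improvement: (W₁-W₂)/W₁ = (0.31250-0.12195)/0.31250 = 60.98%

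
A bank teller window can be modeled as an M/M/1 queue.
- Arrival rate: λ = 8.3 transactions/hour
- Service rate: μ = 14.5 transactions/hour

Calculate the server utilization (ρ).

Server utilization: ρ = λ/μ
ρ = 8.3/14.5 = 0.5724
The server is busy 57.24% of the time.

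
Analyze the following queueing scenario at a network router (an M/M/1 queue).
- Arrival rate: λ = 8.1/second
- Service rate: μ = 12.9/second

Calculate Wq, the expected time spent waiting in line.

First, compute utilization: ρ = λ/μ = 8.1/12.9 = 0.6279
For M/M/1: Wq = λ/(μ(μ-λ))
Wq = 8.1/(12.9 × (12.9-8.1))
Wq = 8.1/(12.9 × 4.80)
Wq = 0.1308 seconds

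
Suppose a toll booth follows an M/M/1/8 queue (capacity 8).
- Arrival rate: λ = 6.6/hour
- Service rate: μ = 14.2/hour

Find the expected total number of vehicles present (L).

ρ = λ/μ = 6.6/14.2 = 0.46479
P₀ = (1-ρ)/(1-ρ^(K+1)) = (1-0.46479)/(1-0.46479^9) = 0.53521/0.99899 = 0.5358
P_K = P₀×ρ^K = 0.5358 × 0.46479^8 = 0.5358 × 0.002178 = 0.001167
L = ρ[1 - (K+1)ρ^K + Kρ^(K+1)] / [(1-ρ)(1-ρ^(K+1))]
L = 0.46479 × (1 - 9×0.002178 + 8×0.001012) / ((1 - 0.46479) × (1 - 0.001012)) = 0.8593 vehicles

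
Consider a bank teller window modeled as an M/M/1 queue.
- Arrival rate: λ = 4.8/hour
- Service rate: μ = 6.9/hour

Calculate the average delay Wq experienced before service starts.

First, compute utilization: ρ = λ/μ = 4.8/6.9 = 0.6957
For M/M/1: Wq = λ/(μ(μ-λ))
Wq = 4.8/(6.9 × (6.9-4.8))
Wq = 4.8/(6.9 × 2.10)
Wq = 0.3313 hours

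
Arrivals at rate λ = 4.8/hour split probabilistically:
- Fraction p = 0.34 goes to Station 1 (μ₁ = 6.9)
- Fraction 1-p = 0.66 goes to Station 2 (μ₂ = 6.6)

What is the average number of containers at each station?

Effective rates: λ₁ = 4.8×0.34 = 1.632, λ₂ = 4.8×0.66 = 3.168
Station 1: ρ₁ = 1.632/6.9 = 0.2365, L₁ = ρ₁/(1-ρ₁) = 0.2365/(1-0.2365) = 0.3098
Station 2: ρ₂ = 3.168/6.6 = 0.4800, L₂ = ρ₂/(1-ρ₂) = 0.4800/(1-0.4800) = 0.9231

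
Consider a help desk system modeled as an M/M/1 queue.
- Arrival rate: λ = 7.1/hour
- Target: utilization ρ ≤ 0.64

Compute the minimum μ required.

ρ = λ/μ, so μ = λ/ρ
μ ≥ 7.1/0.64 = 11.0938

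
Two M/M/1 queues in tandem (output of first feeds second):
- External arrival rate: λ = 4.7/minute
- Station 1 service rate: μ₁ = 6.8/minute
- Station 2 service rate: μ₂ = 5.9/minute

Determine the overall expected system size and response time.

By Jackson's theorem, each station behaves as independent M/M/1.
Station 1: ρ₁ = 4.7/6.8 = 0.6912, L₁ = ρ₁/(1-ρ₁) = λ/(μ₁-λ) = 4.7/2.10 = 2.2381
Station 2: ρ₂ = 4.7/5.9 = 0.7966, L₂ = ρ₂/(1-ρ₂) = λ/(μ₂-λ) = 4.7/1.20 = 3.9167
Total: L = L₁ + L₂ = 2.2381 + 3.9167 = 6.1548
W = L/λ = 6.1548/4.7 = 1.3095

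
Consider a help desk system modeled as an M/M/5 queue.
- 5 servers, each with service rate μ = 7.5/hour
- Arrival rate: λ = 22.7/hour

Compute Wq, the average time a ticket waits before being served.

Traffic intensity: ρ = λ/(cμ) = 22.7/(5×7.5) = 0.6053
Since ρ = 0.6053 < 1, system is stable.
Offered load a = λ/μ = cρ = 22.7/7.5 = 3.0267
P₀ = [ Σₙ₌₀^4 aⁿ/n! + a^5/(5!(1-ρ)) ]⁻¹
Σ = a^0/0! + a^1/1! + a^2/2! + a^3/3! + a^4/4! = 1.00000 + 3.02667 + 4.58036 + 4.62107 + 3.49661 = 16.7247
a^5/(5!(1-ρ)) = 253.9937/(120 × 0.39467) = 5.3630
P₀ = 1/(16.7247 + 5.3630) = 0.04527
Lq = P₀·a^5·ρ / (5!(1-ρ)²) = 0.045274 × 253.9937 × 0.60533 / (120 × 0.15576) = 0.3724
Wq = Lq/λ = 0.3724/22.7 = 0.01641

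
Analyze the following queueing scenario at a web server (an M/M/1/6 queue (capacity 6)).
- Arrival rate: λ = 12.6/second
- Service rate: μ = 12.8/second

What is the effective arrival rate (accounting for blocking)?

ρ = λ/μ = 12.6/12.8 = 0.98437
P₀ = (1-ρ)/(1-ρ^(K+1)) = (1-0.98437)/(1-0.98437^7) = 0.01563/0.1044 = 0.1497
P_K = P₀×ρ^K = 0.1497 × 0.98437^6 = 0.1497 × 0.9098 = 0.1362
λ_eff = λ(1-P_K) = 12.6 × (1 - 0.1362) = 12.6 × 0.8638 = 10.8839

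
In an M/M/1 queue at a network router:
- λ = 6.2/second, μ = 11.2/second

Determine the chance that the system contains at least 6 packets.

ρ = λ/μ = 6.2/11.2 = 0.55357
P(N ≥ n) = ρⁿ
P(N ≥ 6) = 0.55357^6
P(N ≥ 6) = 0.02878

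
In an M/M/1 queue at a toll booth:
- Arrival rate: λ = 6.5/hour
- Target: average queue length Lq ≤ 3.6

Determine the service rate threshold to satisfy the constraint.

For M/M/1: Lq = λ²/(μ(μ-λ))
Need Lq ≤ 3.6, i.e. μ(μ-λ) ≥ λ²/3.6
μ² - 6.5μ - 42.25/3.6 ≥ 0  →  μ² - 6.5μ - 11.7361 ≥ 0
Quadratic formula (positive root): μ = [λ + √(λ² + 4×11.7361)]/2
Discriminant: 42.25 + 4×11.7361 = 89.1944, √89.1944 = 9.44428
μ ≥ (6.5 + 9.44428)/2 = 7.9721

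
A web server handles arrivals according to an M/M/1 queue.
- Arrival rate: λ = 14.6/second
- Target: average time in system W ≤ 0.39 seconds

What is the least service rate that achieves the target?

For M/M/1: W = 1/(μ-λ)
Need W ≤ 0.39, so 1/(μ-λ) ≤ 0.39
μ - λ ≥ 1/0.39 = 2.5641
μ ≥ 14.6 + 2.5641 = 17.1641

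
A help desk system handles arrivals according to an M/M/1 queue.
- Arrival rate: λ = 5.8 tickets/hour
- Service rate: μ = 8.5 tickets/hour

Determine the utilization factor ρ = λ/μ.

Server utilization: ρ = λ/μ
ρ = 5.8/8.5 = 0.6824
The server is busy 68.24% of the time.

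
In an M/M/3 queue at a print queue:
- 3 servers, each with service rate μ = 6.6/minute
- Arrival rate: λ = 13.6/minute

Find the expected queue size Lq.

Traffic intensity: ρ = λ/(cμ) = 13.6/(3×6.6) = 0.6869
Since ρ = 0.6869 < 1, system is stable.
Offered load a = λ/μ = cρ = 13.6/6.6 = 2.0606
P₀ = [ Σₙ₌₀^2 aⁿ/n! + a^3/(3!(1-ρ)) ]⁻¹
Σ = a^0/0! + a^1/1! + a^2/2! = 1.00000 + 2.06061 + 2.12305 = 5.1837
a^3/(3!(1-ρ)) = 8.7495/(6 × 0.31313) = 4.6570
P₀ = 1/(5.1837 + 4.6570) = 0.1016
Lq = P₀·a^3·ρ / (3!(1-ρ)²) = 0.10162 × 8.7495 × 0.68687 / (6 × 0.098051) = 1.0381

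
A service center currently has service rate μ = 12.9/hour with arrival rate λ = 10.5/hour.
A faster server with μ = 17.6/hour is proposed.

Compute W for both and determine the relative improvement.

System 1: ρ₁ = 10.5/12.9 = 0.8140, W₁ = 1/(12.9-10.5) = 0.41667
System 2: ρ₂ = 10.5/17.6 = 0.5966, W₂ = 1/(17.6-10.5) = 0.14085
Improvement: (W₁-W₂)/W₁ = (0.41667-0.14085)/0.41667 = 66.20%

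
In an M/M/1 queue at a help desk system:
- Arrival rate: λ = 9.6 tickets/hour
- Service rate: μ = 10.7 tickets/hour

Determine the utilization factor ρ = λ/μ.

Server utilization: ρ = λ/μ
ρ = 9.6/10.7 = 0.8972
The server is busy 89.72% of the time.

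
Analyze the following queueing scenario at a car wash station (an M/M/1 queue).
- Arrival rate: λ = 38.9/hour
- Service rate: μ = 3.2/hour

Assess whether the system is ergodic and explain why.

Stability requires ρ = λ/(cμ) < 1
ρ = 38.9/(1 × 3.2) = 38.9/3.20 = 12.1562
Since 12.1562 ≥ 1, the system is UNSTABLE.
Queue grows without bound. Need μ > λ = 38.9.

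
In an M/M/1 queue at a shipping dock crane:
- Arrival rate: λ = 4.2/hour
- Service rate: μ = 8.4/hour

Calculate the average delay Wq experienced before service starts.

First, compute utilization: ρ = λ/μ = 4.2/8.4 = 0.5000
For M/M/1: Wq = λ/(μ(μ-λ))
Wq = 4.2/(8.4 × (8.4-4.2))
Wq = 4.2/(8.4 × 4.20)
Wq = 0.1190 hours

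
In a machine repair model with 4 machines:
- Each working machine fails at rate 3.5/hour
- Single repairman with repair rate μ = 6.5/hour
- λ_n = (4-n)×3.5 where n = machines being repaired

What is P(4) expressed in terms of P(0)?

P(4)/P(0) = ∏_{i=0}^{4-1} λ_i/μ_{i+1}
= (4-0)×3.5/6.5 × (4-1)×3.5/6.5 × (4-2)×3.5/6.5 × (4-3)×3.5/6.5
= 2.0176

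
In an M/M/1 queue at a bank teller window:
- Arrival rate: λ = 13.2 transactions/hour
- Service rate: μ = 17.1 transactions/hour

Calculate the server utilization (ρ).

Server utilization: ρ = λ/μ
ρ = 13.2/17.1 = 0.7719
The server is busy 77.19% of the time.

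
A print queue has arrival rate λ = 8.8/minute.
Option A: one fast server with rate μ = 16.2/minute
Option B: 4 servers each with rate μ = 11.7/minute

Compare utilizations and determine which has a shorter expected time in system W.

Option A: single server μ = 16.2 (M/M/1)
  ρ_A = 8.8/16.2 = 0.5432
  W_A = 1/(μ-λ) = 1/(16.2-8.8) = 1/7.40 = 0.1351

Option B: 4 servers μ = 11.7 (M/M/4)
  ρ_B = λ/(cμ) = 8.8/(4×11.7) = 0.1880
  Offered load a = λ/μ = cρ = 8.8/11.7 = 0.7521
  P₀ = [ Σₙ₌₀^3 aⁿ/n! + a^4/(4!(1-ρ)) ]⁻¹
  Σ = a^0/0! + a^1/1! + a^2/2! + a^3/3! = 1.0000 + 0.7521 + 0.2829 + 0.07092 = 2.1059
  a^4/(4!(1-ρ)) = 0.3200/(24 × 0.8120) = 0.01642
  P₀ = 1/(2.1059 + 0.01642) = 0.4712
  Lq = P₀·a^4·ρ / (4!(1-ρ)²) = 0.4712 × 0.3200 × 0.1880 / (24 × 0.6593) = 0.001792
  Wq_B = Lq/λ = 0.001792/8.8 = 0.0002036
  W_B = Wq_B + 1/μ = 0.0002036 + 0.08547 = 0.08567

Since W_B = 0.08567 < W_A = 0.1351, Option B (multiple servers) has the shorter time in system.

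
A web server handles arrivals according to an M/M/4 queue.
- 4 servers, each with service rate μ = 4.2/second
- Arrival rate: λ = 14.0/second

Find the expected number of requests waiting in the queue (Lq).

Traffic intensity: ρ = λ/(cμ) = 14.0/(4×4.2) = 0.8333
Since ρ = 0.8333 < 1, system is stable.
Offered load a = λ/μ = cρ = 14.0/4.2 = 3.3333
P₀ = [ Σₙ₌₀^3 aⁿ/n! + a^4/(4!(1-ρ)) ]⁻¹
Σ = a^0/0! + a^1/1! + a^2/2! + a^3/3! = 1.0000 + 3.3333 + 5.5556 + 6.1728 = 16.0617
a^4/(4!(1-ρ)) = 123.4568/(24 × 0.1666667) = 30.8642
P₀ = 1/(16.0617 + 30.8642) = 0.02131
Lq = P₀·a^4·ρ / (4!(1-ρ)²) = 0.0213102 × 123.4568 × 0.833333 / (24 × 0.0277778) = 3.2886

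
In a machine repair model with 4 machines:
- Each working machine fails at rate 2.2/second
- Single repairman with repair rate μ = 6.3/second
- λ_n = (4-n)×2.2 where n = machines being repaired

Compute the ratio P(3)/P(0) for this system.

P(3)/P(0) = ∏_{i=0}^{3-1} λ_i/μ_{i+1}
= (4-0)×2.2/6.3 × (4-1)×2.2/6.3 × (4-2)×2.2/6.3
= 1.0220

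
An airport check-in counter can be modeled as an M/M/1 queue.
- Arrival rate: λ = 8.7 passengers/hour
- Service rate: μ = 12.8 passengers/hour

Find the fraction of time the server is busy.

Server utilization: ρ = λ/μ
ρ = 8.7/12.8 = 0.6797
The server is busy 67.97% of the time.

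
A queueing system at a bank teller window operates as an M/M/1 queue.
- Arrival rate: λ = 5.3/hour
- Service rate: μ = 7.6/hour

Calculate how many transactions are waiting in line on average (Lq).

ρ = λ/μ = 5.3/7.6 = 0.6974
For M/M/1: Lq = λ²/(μ(μ-λ))
Lq = 28.09/(7.6 × 2.30)
Lq = 1.6070 transactions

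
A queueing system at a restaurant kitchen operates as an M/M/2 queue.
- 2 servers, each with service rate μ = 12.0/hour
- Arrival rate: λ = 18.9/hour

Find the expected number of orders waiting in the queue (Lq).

Traffic intensity: ρ = λ/(cμ) = 18.9/(2×12.0) = 0.7875
Since ρ = 0.7875 < 1, system is stable.
Offered load a = λ/μ = cρ = 18.9/12.0 = 1.5750
P₀ = [ Σₙ₌₀^1 aⁿ/n! + a^2/(2!(1-ρ)) ]⁻¹
Σ = a^0/0! + a^1/1! = 1.0000 + 1.5750 = 2.5750
a^2/(2!(1-ρ)) = 2.48062/(2 × 0.212500) = 5.8368
P₀ = 1/(2.5750 + 5.8368) = 0.1189
Lq = P₀·a^2·ρ / (2!(1-ρ)²) = 0.11888 × 2.4806 × 0.78750 / (2 × 0.045156) = 2.5714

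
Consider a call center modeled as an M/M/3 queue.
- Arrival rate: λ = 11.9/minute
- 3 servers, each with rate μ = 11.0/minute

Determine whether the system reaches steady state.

Stability requires ρ = λ/(cμ) < 1
ρ = 11.9/(3 × 11.0) = 11.9/33.00 = 0.3606
Since 0.3606 < 1, the system is STABLE.
The servers are busy 36.06% of the time.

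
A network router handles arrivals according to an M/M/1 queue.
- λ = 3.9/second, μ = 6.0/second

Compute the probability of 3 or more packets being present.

ρ = λ/μ = 3.9/6.0 = 0.6500
P(N ≥ n) = ρⁿ
P(N ≥ 3) = 0.6500^3
P(N ≥ 3) = 0.2746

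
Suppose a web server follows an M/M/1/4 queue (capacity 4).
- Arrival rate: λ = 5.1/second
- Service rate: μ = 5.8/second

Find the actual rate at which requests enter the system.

ρ = λ/μ = 5.1/5.8 = 0.8793
P₀ = (1-ρ)/(1-ρ^(K+1)) = (1-0.8793)/(1-0.8793^5) = 0.1207/0.4744 = 0.2544
P_K = P₀×ρ^K = 0.2544 × 0.8793^4 = 0.2544 × 0.5978 = 0.1521
λ_eff = λ(1-P_K) = 5.1 × (1 - 0.15211) = 5.1 × 0.84789 = 4.3242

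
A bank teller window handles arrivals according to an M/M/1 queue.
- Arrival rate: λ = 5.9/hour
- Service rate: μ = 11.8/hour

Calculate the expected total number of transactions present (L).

ρ = λ/μ = 5.9/11.8 = 0.5000
For M/M/1: L = λ/(μ-λ)
L = 5.9/(11.8-5.9) = 5.9/5.90
L = 1.0000 transactions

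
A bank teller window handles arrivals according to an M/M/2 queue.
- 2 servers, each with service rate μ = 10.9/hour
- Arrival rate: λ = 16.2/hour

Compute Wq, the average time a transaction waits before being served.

Traffic intensity: ρ = λ/(cμ) = 16.2/(2×10.9) = 0.7431
Since ρ = 0.7431 < 1, system is stable.
Offered load a = λ/μ = cρ = 16.2/10.9 = 1.4862
P₀ = [ Σₙ₌₀^1 aⁿ/n! + a^2/(2!(1-ρ)) ]⁻¹
Σ = a^0/0! + a^1/1! = 1.0000 + 1.4862 = 2.4862
a^2/(2!(1-ρ)) = 2.2089/(2 × 0.25688) = 4.2995
P₀ = 1/(2.4862 + 4.2995) = 0.1474
Lq = P₀·a^2·ρ / (2!(1-ρ)²) = 0.14737 × 2.2089 × 0.74312 / (2 × 0.065988) = 1.8329
Wq = Lq/λ = 1.8329/16.2 = 0.1131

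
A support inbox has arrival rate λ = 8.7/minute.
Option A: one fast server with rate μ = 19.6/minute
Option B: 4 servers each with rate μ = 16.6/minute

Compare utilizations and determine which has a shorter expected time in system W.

Option A: single server μ = 19.6 (M/M/1)
  ρ_A = 8.7/19.6 = 0.4439
  W_A = 1/(μ-λ) = 1/(19.6-8.7) = 1/10.90 = 0.09174

Option B: 4 servers μ = 16.6 (M/M/4)
  ρ_B = λ/(cμ) = 8.7/(4×16.6) = 0.1310
  Offered load a = λ/μ = cρ = 8.7/16.6 = 0.5241
  P₀ = [ Σₙ₌₀^3 aⁿ/n! + a^4/(4!(1-ρ)) ]⁻¹
  Σ = a^0/0! + a^1/1! + a^2/2! + a^3/3! = 1.0000 + 0.5241 + 0.1373 + 0.02399 = 1.6854
  a^4/(4!(1-ρ)) = 0.07545/(24 × 0.8690) = 0.003618
  P₀ = 1/(1.6854 + 0.003618) = 0.5921
  Lq = P₀·a^4·ρ / (4!(1-ρ)²) = 0.5921 × 0.07545 × 0.1310 / (24 × 0.7551) = 0.0003229
  Wq_B = Lq/λ = 0.00032294/8.7 = 0.00003712
  W_B = Wq_B + 1/μ = 0.00003712 + 0.06024 = 0.06028

Since W_B = 0.06028 < W_A = 0.09174, Option B (multiple servers) has the shorter time in system.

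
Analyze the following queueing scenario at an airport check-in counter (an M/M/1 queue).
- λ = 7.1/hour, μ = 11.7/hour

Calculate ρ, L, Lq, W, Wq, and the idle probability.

Step 1: ρ = λ/μ = 7.1/11.7 = 0.6068
Step 2: L = λ/(μ-λ) = 7.1/4.60 = 1.5435
Step 3: Lq = λ²/(μ(μ-λ)) = 50.41/(11.7×4.60) = 0.9366
Step 4: W = 1/(μ-λ) = 1/4.60 = 0.2174
Step 5: Wq = λ/(μ(μ-λ)) = 7.1/(11.7×4.60) = 0.1319
Step 6: P(0) = 1-ρ = 0.3932
Verify: L = λW = 7.1×0.2174 = 1.5435 ✔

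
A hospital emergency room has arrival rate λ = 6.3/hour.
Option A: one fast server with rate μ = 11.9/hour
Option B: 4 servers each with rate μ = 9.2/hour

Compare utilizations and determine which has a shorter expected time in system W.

Option A: single server μ = 11.9 (M/M/1)
  ρ_A = 6.3/11.9 = 0.5294
  W_A = 1/(μ-λ) = 1/(11.9-6.3) = 1/5.60 = 0.1786

Option B: 4 servers μ = 9.2 (M/M/4)
  ρ_B = λ/(cμ) = 6.3/(4×9.2) = 0.1712
  Offered load a = λ/μ = cρ = 6.3/9.2 = 0.6848
  P₀ = [ Σₙ₌₀^3 aⁿ/n! + a^4/(4!(1-ρ)) ]⁻¹
  Σ = a^0/0! + a^1/1! + a^2/2! + a^3/3! = 1.0000 + 0.6848 + 0.2345 + 0.05352 = 1.9728
  a^4/(4!(1-ρ)) = 0.21989/(24 × 0.82880) = 0.01105
  P₀ = 1/(1.9728 + 0.01105) = 0.5041
  Lq = P₀·a^4·ρ / (4!(1-ρ)²) = 0.5041 × 0.2199 × 0.1712 / (24 × 0.6869) = 0.001151
  Wq_B = Lq/λ = 0.001151/6.3 = 0.0001827
  W_B = Wq_B + 1/μ = 0.0001827 + 0.1087 = 0.1089

Since W_B = 0.1089 < W_A = 0.1786, Option B (multiple servers) has the shorter time in system.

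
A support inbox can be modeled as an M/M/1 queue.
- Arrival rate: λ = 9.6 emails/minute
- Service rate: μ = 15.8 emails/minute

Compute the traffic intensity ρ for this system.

Server utilization: ρ = λ/μ
ρ = 9.6/15.8 = 0.6076
The server is busy 60.76% of the time.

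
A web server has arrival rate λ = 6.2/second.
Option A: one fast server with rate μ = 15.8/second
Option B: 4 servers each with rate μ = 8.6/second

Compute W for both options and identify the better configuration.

Option A: single server μ = 15.8 (M/M/1)
  ρ_A = 6.2/15.8 = 0.3924
  W_A = 1/(μ-λ) = 1/(15.8-6.2) = 1/9.60 = 0.1042

Option B: 4 servers μ = 8.6 (M/M/4)
  ρ_B = λ/(cμ) = 6.2/(4×8.6) = 0.1802
  Offered load a = λ/μ = cρ = 6.2/8.6 = 0.7209
  P₀ = [ Σₙ₌₀^3 aⁿ/n! + a^4/(4!(1-ρ)) ]⁻¹
  Σ = a^0/0! + a^1/1! + a^2/2! + a^3/3! = 1.0000 + 0.72093 + 0.25987 + 0.062449 = 2.0432
  a^4/(4!(1-ρ)) = 0.2701/(24 × 0.8198) = 0.01373
  P₀ = 1/(2.04325 + 0.0137300) = 0.4861
  Lq = P₀·a^4·ρ / (4!(1-ρ)²) = 0.486150 × 0.270130 × 0.180233 / (24 × 0.672019) = 0.001468
  Wq_B = Lq/λ = 0.0014675/6.2 = 0.0002367
  W_B = Wq_B + 1/μ = 0.0002367 + 0.1163 = 0.1165

Since W_A = 0.1042 < W_B = 0.1165, Option A (single fast server) has the shorter time in system.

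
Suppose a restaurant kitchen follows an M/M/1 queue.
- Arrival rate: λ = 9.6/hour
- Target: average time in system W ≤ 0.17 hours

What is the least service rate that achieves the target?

For M/M/1: W = 1/(μ-λ)
Need W ≤ 0.17, so 1/(μ-λ) ≤ 0.17
μ - λ ≥ 1/0.17 = 5.8824
μ ≥ 9.6 + 5.8824 = 15.4824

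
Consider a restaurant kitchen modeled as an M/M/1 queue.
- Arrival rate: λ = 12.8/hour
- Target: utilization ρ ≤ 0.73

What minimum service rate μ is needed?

ρ = λ/μ, so μ = λ/ρ
μ ≥ 12.8/0.73 = 17.5342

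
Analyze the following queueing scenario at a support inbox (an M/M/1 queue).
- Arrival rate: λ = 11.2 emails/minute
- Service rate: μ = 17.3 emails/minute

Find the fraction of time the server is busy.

Server utilization: ρ = λ/μ
ρ = 11.2/17.3 = 0.6474
The server is busy 64.74% of the time.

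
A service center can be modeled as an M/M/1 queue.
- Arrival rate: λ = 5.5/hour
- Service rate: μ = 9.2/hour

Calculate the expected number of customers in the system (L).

ρ = λ/μ = 5.5/9.2 = 0.5978
For M/M/1: L = λ/(μ-λ)
L = 5.5/(9.2-5.5) = 5.5/3.70
L = 1.4865 customers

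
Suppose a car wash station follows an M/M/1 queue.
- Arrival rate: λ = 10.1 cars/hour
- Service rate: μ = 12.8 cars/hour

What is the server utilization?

Server utilization: ρ = λ/μ
ρ = 10.1/12.8 = 0.7891
The server is busy 78.91% of the time.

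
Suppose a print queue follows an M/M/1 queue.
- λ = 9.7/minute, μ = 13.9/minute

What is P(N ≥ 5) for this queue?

ρ = λ/μ = 9.7/13.9 = 0.69784
P(N ≥ n) = ρⁿ
P(N ≥ 5) = 0.69784^5
P(N ≥ 5) = 0.1655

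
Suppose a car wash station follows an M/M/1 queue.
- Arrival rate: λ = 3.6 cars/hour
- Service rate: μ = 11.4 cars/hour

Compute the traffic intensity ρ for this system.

Server utilization: ρ = λ/μ
ρ = 3.6/11.4 = 0.3158
The server is busy 31.58% of the time.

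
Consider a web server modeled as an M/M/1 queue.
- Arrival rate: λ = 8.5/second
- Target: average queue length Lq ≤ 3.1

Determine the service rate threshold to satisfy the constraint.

For M/M/1: Lq = λ²/(μ(μ-λ))
Need Lq ≤ 3.1, i.e. μ(μ-λ) ≥ λ²/3.1
μ² - 8.5μ - 72.25/3.1 ≥ 0  →  μ² - 8.5μ - 23.30645 ≥ 0
Quadratic formula (positive root): μ = [λ + √(λ² + 4×23.30645)]/2
Discriminant: 72.25 + 4×23.30645 = 165.4758, √165.4758 = 12.8637
μ ≥ (8.5 + 12.8637)/2 = 10.6819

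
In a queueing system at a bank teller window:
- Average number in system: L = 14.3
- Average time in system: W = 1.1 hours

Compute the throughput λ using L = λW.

Little's Law: L = λW, so λ = L/W
λ = 14.3/1.1 = 13.0000 transactions/hour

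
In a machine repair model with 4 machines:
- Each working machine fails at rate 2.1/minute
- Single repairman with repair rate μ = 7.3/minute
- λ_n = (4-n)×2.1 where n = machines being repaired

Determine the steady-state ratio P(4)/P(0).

P(4)/P(0) = ∏_{i=0}^{4-1} λ_i/μ_{i+1}
= (4-0)×2.1/7.3 × (4-1)×2.1/7.3 × (4-2)×2.1/7.3 × (4-3)×2.1/7.3
= 0.1644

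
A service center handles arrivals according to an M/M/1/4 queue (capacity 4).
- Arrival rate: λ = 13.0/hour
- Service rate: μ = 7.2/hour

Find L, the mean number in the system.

ρ = λ/μ = 13.0/7.2 = 1.80556
P₀ = (1-ρ)/(1-ρ^(K+1)) = (1-1.80556)/(1-1.80556^5) = -0.8056/-18.1893 = 0.04429
P_K = P₀×ρ^K = 0.04429 × 1.80556^4 = 0.04429 × 10.6279 = 0.4707
L = ρ[1 - (K+1)ρ^K + Kρ^(K+1)] / [(1-ρ)(1-ρ^(K+1))]
L = 1.80556 × (1 - 5×10.6279 + 4×19.1893) / ((1 - 1.80556) × (1 - 19.1893)) = 3.0335 customers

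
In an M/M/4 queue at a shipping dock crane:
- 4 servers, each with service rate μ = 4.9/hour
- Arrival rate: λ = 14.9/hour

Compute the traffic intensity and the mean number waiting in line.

Traffic intensity: ρ = λ/(cμ) = 14.9/(4×4.9) = 0.7602
Since ρ = 0.7602 < 1, system is stable.
Offered load a = λ/μ = cρ = 14.9/4.9 = 3.0408
P₀ = [ Σₙ₌₀^3 aⁿ/n! + a^4/(4!(1-ρ)) ]⁻¹
Σ = a^0/0! + a^1/1! + a^2/2! + a^3/3! = 1.0000 + 3.0408 + 4.6233 + 4.6862 = 13.3503
a^4/(4!(1-ρ)) = 85.4989/(24 × 0.239796) = 14.8562
P₀ = 1/(13.3503 + 14.8562) = 0.03545
Lq = P₀·a^4·ρ / (4!(1-ρ)²) = 0.03545 × 85.4989 × 0.7602 / (24 × 0.05750) = 1.6697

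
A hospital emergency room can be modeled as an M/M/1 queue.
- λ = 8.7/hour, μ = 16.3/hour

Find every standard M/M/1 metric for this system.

Step 1: ρ = λ/μ = 8.7/16.3 = 0.5337
Step 2: L = λ/(μ-λ) = 8.7/7.60 = 1.1447
Step 3: Lq = λ²/(μ(μ-λ)) = 75.69/(16.3×7.60) = 0.6110
Step 4: W = 1/(μ-λ) = 1/7.60 = 0.13158
Step 5: Wq = λ/(μ(μ-λ)) = 8.7/(16.3×7.60) = 0.07023
Step 6: P(0) = 1-ρ = 0.4663
Verify: L = λW = 8.7×0.13158 = 1.1447 ✔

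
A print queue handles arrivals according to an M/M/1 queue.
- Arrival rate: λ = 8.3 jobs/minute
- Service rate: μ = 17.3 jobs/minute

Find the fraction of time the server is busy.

Server utilization: ρ = λ/μ
ρ = 8.3/17.3 = 0.4798
The server is busy 47.98% of the time.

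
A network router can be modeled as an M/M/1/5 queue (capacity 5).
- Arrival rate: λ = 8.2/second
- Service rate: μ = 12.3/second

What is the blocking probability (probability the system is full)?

ρ = λ/μ = 8.2/12.3 = 0.66667
P₀ = (1-ρ)/(1-ρ^(K+1)) = (1-0.66667)/(1-0.66667^6) = 0.3333/0.9122 = 0.3654
P_K = P₀×ρ^K = 0.3654 × 0.66667^5 = 0.3654 × 0.1317 = 0.04812
Blocking probability = 4.81%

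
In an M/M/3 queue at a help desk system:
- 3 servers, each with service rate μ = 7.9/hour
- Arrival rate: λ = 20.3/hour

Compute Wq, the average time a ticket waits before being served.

Traffic intensity: ρ = λ/(cμ) = 20.3/(3×7.9) = 0.8565
Since ρ = 0.8565 < 1, system is stable.
Offered load a = λ/μ = cρ = 20.3/7.9 = 2.5696
P₀ = [ Σₙ₌₀^2 aⁿ/n! + a^3/(3!(1-ρ)) ]⁻¹
Σ = a^0/0! + a^1/1! + a^2/2! = 1.0000 + 2.5696 + 3.3015 = 6.8711
a^3/(3!(1-ρ)) = 16.96707/(6 × 0.1434599) = 19.7117
P₀ = 1/(6.8711 + 19.7117) = 0.03762
Lq = P₀·a^3·ρ / (3!(1-ρ)²) = 0.0376183 × 16.9671 × 0.856540 / (6 × 0.0205807) = 4.4273
Wq = Lq/λ = 4.4273/20.3 = 0.2181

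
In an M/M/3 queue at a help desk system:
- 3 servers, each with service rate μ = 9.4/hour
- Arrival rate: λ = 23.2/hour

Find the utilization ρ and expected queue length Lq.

Traffic intensity: ρ = λ/(cμ) = 23.2/(3×9.4) = 0.8227
Since ρ = 0.8227 < 1, system is stable.
Offered load a = λ/μ = cρ = 23.2/9.4 = 2.4681
P₀ = [ Σₙ₌₀^2 aⁿ/n! + a^3/(3!(1-ρ)) ]⁻¹
Σ = a^0/0! + a^1/1! + a^2/2! = 1.0000 + 2.4681 + 3.0457 = 6.5138
a^3/(3!(1-ρ)) = 15.034202/(6 × 0.17730496) = 14.1322
P₀ = 1/(6.5138 + 14.1322) = 0.04844
Lq = P₀·a^3·ρ / (3!(1-ρ)²) = 0.04844 × 15.0342 × 0.8227 / (6 × 0.03144) = 3.1761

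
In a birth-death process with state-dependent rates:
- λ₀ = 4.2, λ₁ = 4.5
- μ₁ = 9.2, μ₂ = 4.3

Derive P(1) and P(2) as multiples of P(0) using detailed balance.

Balance equations:
State 0: λ₀P₀ = μ₁P₁ → P₁ = (λ₀/μ₁)P₀ = (4.2/9.2)P₀ = 0.4565P₀
State 1: P₂ = (λ₀λ₁)/(μ₁μ₂)P₀ = (4.2×4.5)/(9.2×4.3)P₀ = 0.4778P₀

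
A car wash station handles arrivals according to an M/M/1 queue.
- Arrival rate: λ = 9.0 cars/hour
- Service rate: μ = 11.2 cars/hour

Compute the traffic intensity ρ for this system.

Server utilization: ρ = λ/μ
ρ = 9.0/11.2 = 0.8036
The server is busy 80.36% of the time.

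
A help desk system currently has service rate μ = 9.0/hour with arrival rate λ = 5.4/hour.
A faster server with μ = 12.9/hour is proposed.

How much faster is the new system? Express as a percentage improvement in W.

System 1: ρ₁ = 5.4/9.0 = 0.6000, W₁ = 1/(9.0-5.4) = 0.27778
System 2: ρ₂ = 5.4/12.9 = 0.4186, W₂ = 1/(12.9-5.4) = 0.13333
Improvement: (W₁-W₂)/W₁ = (0.27778-0.13333)/0.27778 = 52.00%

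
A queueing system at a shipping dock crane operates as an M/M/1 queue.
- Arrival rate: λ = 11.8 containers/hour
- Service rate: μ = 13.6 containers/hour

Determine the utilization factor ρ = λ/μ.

Server utilization: ρ = λ/μ
ρ = 11.8/13.6 = 0.8676
The server is busy 86.76% of the time.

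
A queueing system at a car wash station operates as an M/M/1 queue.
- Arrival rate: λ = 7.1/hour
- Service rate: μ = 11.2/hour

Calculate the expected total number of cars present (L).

ρ = λ/μ = 7.1/11.2 = 0.6339
For M/M/1: L = λ/(μ-λ)
L = 7.1/(11.2-7.1) = 7.1/4.10
L = 1.7317 cars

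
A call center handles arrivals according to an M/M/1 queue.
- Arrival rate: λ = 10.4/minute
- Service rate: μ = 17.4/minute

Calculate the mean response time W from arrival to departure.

First, compute utilization: ρ = λ/μ = 10.4/17.4 = 0.5977
For M/M/1: W = 1/(μ-λ)
W = 1/(17.4-10.4) = 1/7.00
W = 0.1429 minutes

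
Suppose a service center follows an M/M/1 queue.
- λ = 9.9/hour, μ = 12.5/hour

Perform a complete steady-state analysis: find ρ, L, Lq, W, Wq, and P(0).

Step 1: ρ = λ/μ = 9.9/12.5 = 0.7920
Step 2: L = λ/(μ-λ) = 9.9/2.60 = 3.8077
Step 3: Lq = λ²/(μ(μ-λ)) = 98.01/(12.5×2.60) = 3.0157
Step 4: W = 1/(μ-λ) = 1/2.60 = 0.38462
Step 5: Wq = λ/(μ(μ-λ)) = 9.9/(12.5×2.60) = 0.3046
Step 6: P(0) = 1-ρ = 0.2080
Verify: L = λW = 9.9×0.38462 = 3.8077 ✔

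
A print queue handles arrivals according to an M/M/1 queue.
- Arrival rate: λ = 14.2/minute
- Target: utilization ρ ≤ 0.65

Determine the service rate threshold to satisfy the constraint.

ρ = λ/μ, so μ = λ/ρ
μ ≥ 14.2/0.65 = 21.8462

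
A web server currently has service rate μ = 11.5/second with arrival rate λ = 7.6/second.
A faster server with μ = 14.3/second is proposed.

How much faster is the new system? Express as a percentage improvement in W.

System 1: ρ₁ = 7.6/11.5 = 0.6609, W₁ = 1/(11.5-7.6) = 0.25641
System 2: ρ₂ = 7.6/14.3 = 0.5315, W₂ = 1/(14.3-7.6) = 0.14925
Improvement: (W₁-W₂)/W₁ = (0.25641-0.14925)/0.25641 = 41.79%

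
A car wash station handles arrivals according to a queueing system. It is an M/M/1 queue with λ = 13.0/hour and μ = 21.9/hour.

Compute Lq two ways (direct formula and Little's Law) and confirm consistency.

Method 1 (direct): Lq = λ²/(μ(μ-λ)) = 169.00/(21.9 × 8.90) = 0.8671

Method 2 (Little's Law):
W = 1/(μ-λ) = 1/8.90 = 0.11236
Wq = W - 1/μ = 0.11236 - 0.045662 = 0.06670
Lq = λWq = 13.0 × 0.06670 = 0.8671 ✔ (matches Method 1)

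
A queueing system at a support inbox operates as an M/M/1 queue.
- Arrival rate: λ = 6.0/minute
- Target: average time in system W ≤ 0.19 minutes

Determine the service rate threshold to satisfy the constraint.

For M/M/1: W = 1/(μ-λ)
Need W ≤ 0.19, so 1/(μ-λ) ≤ 0.19
μ - λ ≥ 1/0.19 = 5.2632
μ ≥ 6.0 + 5.2632 = 11.2632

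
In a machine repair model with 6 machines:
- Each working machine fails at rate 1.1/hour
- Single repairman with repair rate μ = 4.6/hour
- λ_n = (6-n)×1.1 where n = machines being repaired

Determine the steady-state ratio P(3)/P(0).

P(3)/P(0) = ∏_{i=0}^{3-1} λ_i/μ_{i+1}
= (6-0)×1.1/4.6 × (6-1)×1.1/4.6 × (6-2)×1.1/4.6
= 1.6409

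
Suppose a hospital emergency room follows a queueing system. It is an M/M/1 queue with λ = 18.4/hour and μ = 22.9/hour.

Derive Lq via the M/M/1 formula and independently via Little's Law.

Method 1 (direct): Lq = λ²/(μ(μ-λ)) = 338.56/(22.9 × 4.50) = 3.2854

Method 2 (Little's Law):
W = 1/(μ-λ) = 1/4.50 = 0.222222
Wq = W - 1/μ = 0.222222 - 0.0436681 = 0.178554
Lq = λWq = 18.4 × 0.178554 = 3.2854 ✔ (matches Method 1)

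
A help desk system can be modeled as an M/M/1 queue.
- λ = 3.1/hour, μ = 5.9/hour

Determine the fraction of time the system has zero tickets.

ρ = λ/μ = 3.1/5.9 = 0.5254
P(0) = 1 - ρ = 1 - 0.5254 = 0.4746
The server is idle 47.46% of the time.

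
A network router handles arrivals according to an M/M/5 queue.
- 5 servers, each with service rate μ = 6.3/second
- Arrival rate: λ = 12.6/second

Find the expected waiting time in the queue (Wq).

Traffic intensity: ρ = λ/(cμ) = 12.6/(5×6.3) = 0.4000
Since ρ = 0.4000 < 1, system is stable.
Offered load a = λ/μ = cρ = 12.6/6.3 = 2.0000
P₀ = [ Σₙ₌₀^4 aⁿ/n! + a^5/(5!(1-ρ)) ]⁻¹
Σ = a^0/0! + a^1/1! + a^2/2! + a^3/3! + a^4/4! = 1.0000 + 2.0000 + 2.0000 + 1.3333 + 0.6667 = 7.0000
a^5/(5!(1-ρ)) = 32.0000/(120 × 0.6000) = 0.4444
P₀ = 1/(7.0000 + 0.4444) = 0.1343
Lq = P₀·a^5·ρ / (5!(1-ρ)²) = 0.13433 × 32.0000 × 0.40000 / (120 × 0.36000) = 0.03980
Wq = Lq/λ = 0.03980/12.6 = 0.003159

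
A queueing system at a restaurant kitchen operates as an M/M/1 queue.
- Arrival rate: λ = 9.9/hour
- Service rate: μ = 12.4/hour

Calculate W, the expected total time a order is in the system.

First, compute utilization: ρ = λ/μ = 9.9/12.4 = 0.7984
For M/M/1: W = 1/(μ-λ)
W = 1/(12.4-9.9) = 1/2.50
W = 0.4000 hours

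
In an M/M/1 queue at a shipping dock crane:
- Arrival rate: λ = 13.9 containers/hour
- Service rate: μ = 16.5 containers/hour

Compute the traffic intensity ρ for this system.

Server utilization: ρ = λ/μ
ρ = 13.9/16.5 = 0.8424
The server is busy 84.24% of the time.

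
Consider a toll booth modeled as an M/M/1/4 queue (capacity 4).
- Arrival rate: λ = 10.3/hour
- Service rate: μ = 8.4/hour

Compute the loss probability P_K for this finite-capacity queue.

ρ = λ/μ = 10.3/8.4 = 1.2262
P₀ = (1-ρ)/(1-ρ^(K+1)) = (1-1.2262)/(1-1.2262^5) = -0.2262/-1.7721 = 0.1276
P_K = P₀×ρ^K = 0.12765 × 1.2262^4 = 0.12765 × 2.2607 = 0.2886
Blocking probability = 28.86%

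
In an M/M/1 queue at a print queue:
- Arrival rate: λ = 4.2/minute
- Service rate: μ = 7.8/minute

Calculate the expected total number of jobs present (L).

ρ = λ/μ = 4.2/7.8 = 0.5385
For M/M/1: L = λ/(μ-λ)
L = 4.2/(7.8-4.2) = 4.2/3.60
L = 1.1667 jobs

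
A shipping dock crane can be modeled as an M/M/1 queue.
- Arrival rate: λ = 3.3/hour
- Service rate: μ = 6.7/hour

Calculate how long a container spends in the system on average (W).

First, compute utilization: ρ = λ/μ = 3.3/6.7 = 0.4925
For M/M/1: W = 1/(μ-λ)
W = 1/(6.7-3.3) = 1/3.40
W = 0.2941 hours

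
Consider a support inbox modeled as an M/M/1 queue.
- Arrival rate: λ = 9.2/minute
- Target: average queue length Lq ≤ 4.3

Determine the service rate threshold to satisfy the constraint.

For M/M/1: Lq = λ²/(μ(μ-λ))
Need Lq ≤ 4.3, i.e. μ(μ-λ) ≥ λ²/4.3
μ² - 9.2μ - 84.64/4.3 ≥ 0  →  μ² - 9.2μ - 19.68372 ≥ 0
Quadratic formula (positive root): μ = [λ + √(λ² + 4×19.68372)]/2
Discriminant: 84.64 + 4×19.68372 = 163.3749, √163.3749 = 12.7818
μ ≥ (9.2 + 12.7818)/2 = 10.9909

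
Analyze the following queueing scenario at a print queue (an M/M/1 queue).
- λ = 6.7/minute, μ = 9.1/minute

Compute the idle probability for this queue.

ρ = λ/μ = 6.7/9.1 = 0.7363
P(0) = 1 - ρ = 1 - 0.7363 = 0.2637
The server is idle 26.37% of the time.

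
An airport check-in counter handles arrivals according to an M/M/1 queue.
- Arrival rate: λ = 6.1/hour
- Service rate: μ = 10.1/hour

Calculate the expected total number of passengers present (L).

ρ = λ/μ = 6.1/10.1 = 0.6040
For M/M/1: L = λ/(μ-λ)
L = 6.1/(10.1-6.1) = 6.1/4.00
L = 1.5250 passengers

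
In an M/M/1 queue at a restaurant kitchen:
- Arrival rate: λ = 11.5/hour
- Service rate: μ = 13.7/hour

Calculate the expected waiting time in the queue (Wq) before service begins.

First, compute utilization: ρ = λ/μ = 11.5/13.7 = 0.8394
For M/M/1: Wq = λ/(μ(μ-λ))
Wq = 11.5/(13.7 × (13.7-11.5))
Wq = 11.5/(13.7 × 2.20)
Wq = 0.3816 hours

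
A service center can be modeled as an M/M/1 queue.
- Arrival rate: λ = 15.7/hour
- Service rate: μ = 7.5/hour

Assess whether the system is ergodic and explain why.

Stability requires ρ = λ/(cμ) < 1
ρ = 15.7/(1 × 7.5) = 15.7/7.50 = 2.0933
Since 2.0933 ≥ 1, the system is UNSTABLE.
Queue grows without bound. Need μ > λ = 15.7.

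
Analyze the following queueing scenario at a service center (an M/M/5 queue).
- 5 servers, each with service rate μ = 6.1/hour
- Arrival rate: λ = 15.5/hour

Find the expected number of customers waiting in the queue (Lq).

Traffic intensity: ρ = λ/(cμ) = 15.5/(5×6.1) = 0.5082
Since ρ = 0.5082 < 1, system is stable.
Offered load a = λ/μ = cρ = 15.5/6.1 = 2.5410
P₀ = [ Σₙ₌₀^4 aⁿ/n! + a^5/(5!(1-ρ)) ]⁻¹
Σ = a^0/0! + a^1/1! + a^2/2! + a^3/3! + a^4/4! = 1.00000 + 2.54098 + 3.22830 + 2.73435 + 1.73699 = 11.2406
a^5/(5!(1-ρ)) = 105.9276/(120 × 0.4918) = 1.7949
P₀ = 1/(11.2406 + 1.7949) = 0.07671
Lq = P₀·a^5·ρ / (5!(1-ρ)²) = 0.07671 × 105.9276 × 0.5082 / (120 × 0.2419) = 0.1423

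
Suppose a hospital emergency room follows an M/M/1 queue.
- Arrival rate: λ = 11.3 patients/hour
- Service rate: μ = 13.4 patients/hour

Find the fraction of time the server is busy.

Server utilization: ρ = λ/μ
ρ = 11.3/13.4 = 0.8433
The server is busy 84.33% of the time.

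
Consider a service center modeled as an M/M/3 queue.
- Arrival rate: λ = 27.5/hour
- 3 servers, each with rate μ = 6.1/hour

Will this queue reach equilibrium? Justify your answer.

Stability requires ρ = λ/(cμ) < 1
ρ = 27.5/(3 × 6.1) = 27.5/18.30 = 1.5027
Since 1.5027 ≥ 1, the system is UNSTABLE.
Need c > λ/μ = 27.5/6.1 = 4.51.
Minimum servers needed: c = 5.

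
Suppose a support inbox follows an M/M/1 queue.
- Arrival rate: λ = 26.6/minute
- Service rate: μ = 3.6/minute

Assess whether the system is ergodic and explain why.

Stability requires ρ = λ/(cμ) < 1
ρ = 26.6/(1 × 3.6) = 26.6/3.60 = 7.3889
Since 7.3889 ≥ 1, the system is UNSTABLE.
Queue grows without bound. Need μ > λ = 26.6.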